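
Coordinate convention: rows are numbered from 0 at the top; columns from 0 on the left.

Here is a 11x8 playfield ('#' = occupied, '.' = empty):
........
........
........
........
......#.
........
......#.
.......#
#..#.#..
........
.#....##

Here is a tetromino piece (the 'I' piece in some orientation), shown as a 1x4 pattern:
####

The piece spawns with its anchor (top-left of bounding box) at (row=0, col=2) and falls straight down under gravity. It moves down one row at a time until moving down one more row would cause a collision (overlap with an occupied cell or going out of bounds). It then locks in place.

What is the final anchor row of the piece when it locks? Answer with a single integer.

Answer: 7

Derivation:
Spawn at (row=0, col=2). Try each row:
  row 0: fits
  row 1: fits
  row 2: fits
  row 3: fits
  row 4: fits
  row 5: fits
  row 6: fits
  row 7: fits
  row 8: blocked -> lock at row 7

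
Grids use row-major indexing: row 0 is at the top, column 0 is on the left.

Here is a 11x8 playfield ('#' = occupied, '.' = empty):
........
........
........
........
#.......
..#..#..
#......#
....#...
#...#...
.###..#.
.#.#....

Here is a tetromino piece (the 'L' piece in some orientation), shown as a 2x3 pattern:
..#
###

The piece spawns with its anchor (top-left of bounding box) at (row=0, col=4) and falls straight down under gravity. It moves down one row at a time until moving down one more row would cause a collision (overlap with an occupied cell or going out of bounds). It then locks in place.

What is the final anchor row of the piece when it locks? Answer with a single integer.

Answer: 3

Derivation:
Spawn at (row=0, col=4). Try each row:
  row 0: fits
  row 1: fits
  row 2: fits
  row 3: fits
  row 4: blocked -> lock at row 3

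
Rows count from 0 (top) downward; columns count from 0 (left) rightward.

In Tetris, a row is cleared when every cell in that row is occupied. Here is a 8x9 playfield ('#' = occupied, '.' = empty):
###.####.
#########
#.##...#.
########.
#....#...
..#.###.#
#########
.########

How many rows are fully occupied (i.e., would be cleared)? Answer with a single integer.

Check each row:
  row 0: 2 empty cells -> not full
  row 1: 0 empty cells -> FULL (clear)
  row 2: 5 empty cells -> not full
  row 3: 1 empty cell -> not full
  row 4: 7 empty cells -> not full
  row 5: 4 empty cells -> not full
  row 6: 0 empty cells -> FULL (clear)
  row 7: 1 empty cell -> not full
Total rows cleared: 2

Answer: 2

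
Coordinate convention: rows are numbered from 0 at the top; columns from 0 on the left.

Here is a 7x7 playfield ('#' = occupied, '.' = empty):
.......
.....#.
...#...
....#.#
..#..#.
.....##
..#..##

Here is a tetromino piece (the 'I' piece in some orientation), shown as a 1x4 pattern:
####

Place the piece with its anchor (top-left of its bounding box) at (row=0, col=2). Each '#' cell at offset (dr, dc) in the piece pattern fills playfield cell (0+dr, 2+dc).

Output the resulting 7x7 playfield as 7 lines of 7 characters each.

Fill (0+0,2+0) = (0,2)
Fill (0+0,2+1) = (0,3)
Fill (0+0,2+2) = (0,4)
Fill (0+0,2+3) = (0,5)

Answer: ..####.
.....#.
...#...
....#.#
..#..#.
.....##
..#..##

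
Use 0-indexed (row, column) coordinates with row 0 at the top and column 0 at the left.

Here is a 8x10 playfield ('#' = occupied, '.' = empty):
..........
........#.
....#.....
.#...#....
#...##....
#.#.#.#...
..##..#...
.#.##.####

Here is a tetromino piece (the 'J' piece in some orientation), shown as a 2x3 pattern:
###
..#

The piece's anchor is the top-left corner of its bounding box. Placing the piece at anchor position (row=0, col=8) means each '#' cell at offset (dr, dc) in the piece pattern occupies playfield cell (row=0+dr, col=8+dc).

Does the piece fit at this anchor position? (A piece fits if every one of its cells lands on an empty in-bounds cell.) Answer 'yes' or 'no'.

Check each piece cell at anchor (0, 8):
  offset (0,0) -> (0,8): empty -> OK
  offset (0,1) -> (0,9): empty -> OK
  offset (0,2) -> (0,10): out of bounds -> FAIL
  offset (1,2) -> (1,10): out of bounds -> FAIL
All cells valid: no

Answer: no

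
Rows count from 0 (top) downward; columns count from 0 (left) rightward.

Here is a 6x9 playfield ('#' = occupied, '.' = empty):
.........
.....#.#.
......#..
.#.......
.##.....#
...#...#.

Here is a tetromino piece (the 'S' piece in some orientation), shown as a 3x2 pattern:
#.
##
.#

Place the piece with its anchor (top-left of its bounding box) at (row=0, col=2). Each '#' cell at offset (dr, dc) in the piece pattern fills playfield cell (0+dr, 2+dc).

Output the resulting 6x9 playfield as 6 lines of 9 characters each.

Fill (0+0,2+0) = (0,2)
Fill (0+1,2+0) = (1,2)
Fill (0+1,2+1) = (1,3)
Fill (0+2,2+1) = (2,3)

Answer: ..#......
..##.#.#.
...#..#..
.#.......
.##.....#
...#...#.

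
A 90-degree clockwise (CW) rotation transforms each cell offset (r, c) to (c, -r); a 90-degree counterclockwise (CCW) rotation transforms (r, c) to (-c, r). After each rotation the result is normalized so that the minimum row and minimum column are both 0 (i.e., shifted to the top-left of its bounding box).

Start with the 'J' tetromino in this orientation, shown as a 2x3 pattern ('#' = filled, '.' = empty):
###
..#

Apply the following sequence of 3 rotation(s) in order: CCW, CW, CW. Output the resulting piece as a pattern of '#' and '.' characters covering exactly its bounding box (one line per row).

Answer: .#
.#
##

Derivation:
Start:
###
..#
After rotation 1 (CCW):
##
#.
#.
After rotation 2 (CW):
###
..#
After rotation 3 (CW):
.#
.#
##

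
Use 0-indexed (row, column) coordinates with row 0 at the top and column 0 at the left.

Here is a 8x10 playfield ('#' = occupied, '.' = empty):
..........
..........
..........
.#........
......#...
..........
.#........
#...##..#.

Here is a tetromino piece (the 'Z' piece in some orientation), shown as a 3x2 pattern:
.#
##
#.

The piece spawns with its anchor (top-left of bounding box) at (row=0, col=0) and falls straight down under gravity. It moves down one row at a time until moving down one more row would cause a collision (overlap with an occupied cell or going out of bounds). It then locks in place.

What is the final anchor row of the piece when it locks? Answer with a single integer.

Answer: 1

Derivation:
Spawn at (row=0, col=0). Try each row:
  row 0: fits
  row 1: fits
  row 2: blocked -> lock at row 1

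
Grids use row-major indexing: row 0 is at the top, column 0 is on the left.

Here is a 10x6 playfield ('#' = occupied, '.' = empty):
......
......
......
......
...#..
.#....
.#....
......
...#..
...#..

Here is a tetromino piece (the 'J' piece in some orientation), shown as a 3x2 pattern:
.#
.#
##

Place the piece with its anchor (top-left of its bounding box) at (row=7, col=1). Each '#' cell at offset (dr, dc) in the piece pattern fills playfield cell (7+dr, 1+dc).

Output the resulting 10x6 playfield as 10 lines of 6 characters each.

Answer: ......
......
......
......
...#..
.#....
.#....
..#...
..##..
.###..

Derivation:
Fill (7+0,1+1) = (7,2)
Fill (7+1,1+1) = (8,2)
Fill (7+2,1+0) = (9,1)
Fill (7+2,1+1) = (9,2)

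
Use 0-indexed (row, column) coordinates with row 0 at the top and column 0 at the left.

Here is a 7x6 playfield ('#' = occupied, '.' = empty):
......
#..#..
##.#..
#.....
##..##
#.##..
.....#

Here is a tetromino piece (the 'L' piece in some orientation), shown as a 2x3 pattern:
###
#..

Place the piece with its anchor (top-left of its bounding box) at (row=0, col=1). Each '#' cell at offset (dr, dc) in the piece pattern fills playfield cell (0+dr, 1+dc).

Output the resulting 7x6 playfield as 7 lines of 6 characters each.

Answer: .###..
##.#..
##.#..
#.....
##..##
#.##..
.....#

Derivation:
Fill (0+0,1+0) = (0,1)
Fill (0+0,1+1) = (0,2)
Fill (0+0,1+2) = (0,3)
Fill (0+1,1+0) = (1,1)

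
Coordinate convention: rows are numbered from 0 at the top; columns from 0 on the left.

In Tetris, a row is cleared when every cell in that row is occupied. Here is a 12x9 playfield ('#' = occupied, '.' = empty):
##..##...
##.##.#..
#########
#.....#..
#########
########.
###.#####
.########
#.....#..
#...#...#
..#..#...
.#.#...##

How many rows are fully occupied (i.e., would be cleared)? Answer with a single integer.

Check each row:
  row 0: 5 empty cells -> not full
  row 1: 4 empty cells -> not full
  row 2: 0 empty cells -> FULL (clear)
  row 3: 7 empty cells -> not full
  row 4: 0 empty cells -> FULL (clear)
  row 5: 1 empty cell -> not full
  row 6: 1 empty cell -> not full
  row 7: 1 empty cell -> not full
  row 8: 7 empty cells -> not full
  row 9: 6 empty cells -> not full
  row 10: 7 empty cells -> not full
  row 11: 5 empty cells -> not full
Total rows cleared: 2

Answer: 2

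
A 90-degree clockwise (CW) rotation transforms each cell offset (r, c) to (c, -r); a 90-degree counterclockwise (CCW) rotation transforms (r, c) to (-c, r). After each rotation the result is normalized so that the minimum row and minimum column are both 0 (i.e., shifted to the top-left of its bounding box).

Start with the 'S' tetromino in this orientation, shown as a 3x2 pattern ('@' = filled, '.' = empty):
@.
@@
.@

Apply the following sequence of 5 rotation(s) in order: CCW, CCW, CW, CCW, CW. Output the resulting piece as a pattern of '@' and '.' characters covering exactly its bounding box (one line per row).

Start:
@.
@@
.@
After rotation 1 (CCW):
.@@
@@.
After rotation 2 (CCW):
@.
@@
.@
After rotation 3 (CW):
.@@
@@.
After rotation 4 (CCW):
@.
@@
.@
After rotation 5 (CW):
.@@
@@.

Answer: .@@
@@.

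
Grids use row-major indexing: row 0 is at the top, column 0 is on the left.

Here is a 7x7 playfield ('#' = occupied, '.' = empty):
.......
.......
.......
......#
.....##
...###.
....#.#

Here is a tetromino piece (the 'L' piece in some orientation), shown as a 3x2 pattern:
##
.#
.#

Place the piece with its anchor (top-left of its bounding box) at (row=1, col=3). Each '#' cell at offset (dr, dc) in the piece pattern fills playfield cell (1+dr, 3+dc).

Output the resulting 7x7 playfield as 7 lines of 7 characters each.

Answer: .......
...##..
....#..
....#.#
.....##
...###.
....#.#

Derivation:
Fill (1+0,3+0) = (1,3)
Fill (1+0,3+1) = (1,4)
Fill (1+1,3+1) = (2,4)
Fill (1+2,3+1) = (3,4)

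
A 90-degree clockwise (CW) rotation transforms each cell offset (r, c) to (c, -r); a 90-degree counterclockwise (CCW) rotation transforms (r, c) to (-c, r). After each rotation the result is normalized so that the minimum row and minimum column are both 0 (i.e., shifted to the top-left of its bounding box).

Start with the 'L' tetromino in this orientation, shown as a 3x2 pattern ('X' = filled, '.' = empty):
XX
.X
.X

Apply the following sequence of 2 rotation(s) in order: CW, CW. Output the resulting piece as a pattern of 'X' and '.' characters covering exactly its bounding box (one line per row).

Answer: X.
X.
XX

Derivation:
Start:
XX
.X
.X
After rotation 1 (CW):
..X
XXX
After rotation 2 (CW):
X.
X.
XX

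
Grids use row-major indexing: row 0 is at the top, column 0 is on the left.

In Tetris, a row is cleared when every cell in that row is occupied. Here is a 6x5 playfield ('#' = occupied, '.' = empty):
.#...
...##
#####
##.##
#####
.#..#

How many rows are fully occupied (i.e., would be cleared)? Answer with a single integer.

Check each row:
  row 0: 4 empty cells -> not full
  row 1: 3 empty cells -> not full
  row 2: 0 empty cells -> FULL (clear)
  row 3: 1 empty cell -> not full
  row 4: 0 empty cells -> FULL (clear)
  row 5: 3 empty cells -> not full
Total rows cleared: 2

Answer: 2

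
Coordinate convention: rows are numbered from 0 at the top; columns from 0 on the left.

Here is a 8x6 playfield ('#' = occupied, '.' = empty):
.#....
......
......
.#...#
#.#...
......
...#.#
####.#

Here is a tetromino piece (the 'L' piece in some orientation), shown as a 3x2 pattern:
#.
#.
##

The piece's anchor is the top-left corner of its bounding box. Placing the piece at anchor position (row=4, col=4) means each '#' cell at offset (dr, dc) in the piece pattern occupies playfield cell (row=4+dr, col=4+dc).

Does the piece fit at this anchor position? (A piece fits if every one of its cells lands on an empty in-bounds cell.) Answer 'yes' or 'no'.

Answer: no

Derivation:
Check each piece cell at anchor (4, 4):
  offset (0,0) -> (4,4): empty -> OK
  offset (1,0) -> (5,4): empty -> OK
  offset (2,0) -> (6,4): empty -> OK
  offset (2,1) -> (6,5): occupied ('#') -> FAIL
All cells valid: no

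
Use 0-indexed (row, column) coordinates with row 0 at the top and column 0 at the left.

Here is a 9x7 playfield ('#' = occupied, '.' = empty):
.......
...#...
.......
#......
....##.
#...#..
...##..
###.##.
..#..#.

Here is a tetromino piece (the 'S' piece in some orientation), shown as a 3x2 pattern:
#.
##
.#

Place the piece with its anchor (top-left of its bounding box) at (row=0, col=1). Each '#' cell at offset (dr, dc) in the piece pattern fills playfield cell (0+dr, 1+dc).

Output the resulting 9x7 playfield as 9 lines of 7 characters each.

Fill (0+0,1+0) = (0,1)
Fill (0+1,1+0) = (1,1)
Fill (0+1,1+1) = (1,2)
Fill (0+2,1+1) = (2,2)

Answer: .#.....
.###...
..#....
#......
....##.
#...#..
...##..
###.##.
..#..#.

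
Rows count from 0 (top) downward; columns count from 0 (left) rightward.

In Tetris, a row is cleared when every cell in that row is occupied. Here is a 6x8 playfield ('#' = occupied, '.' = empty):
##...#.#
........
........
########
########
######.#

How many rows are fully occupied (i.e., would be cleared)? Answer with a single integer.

Answer: 2

Derivation:
Check each row:
  row 0: 4 empty cells -> not full
  row 1: 8 empty cells -> not full
  row 2: 8 empty cells -> not full
  row 3: 0 empty cells -> FULL (clear)
  row 4: 0 empty cells -> FULL (clear)
  row 5: 1 empty cell -> not full
Total rows cleared: 2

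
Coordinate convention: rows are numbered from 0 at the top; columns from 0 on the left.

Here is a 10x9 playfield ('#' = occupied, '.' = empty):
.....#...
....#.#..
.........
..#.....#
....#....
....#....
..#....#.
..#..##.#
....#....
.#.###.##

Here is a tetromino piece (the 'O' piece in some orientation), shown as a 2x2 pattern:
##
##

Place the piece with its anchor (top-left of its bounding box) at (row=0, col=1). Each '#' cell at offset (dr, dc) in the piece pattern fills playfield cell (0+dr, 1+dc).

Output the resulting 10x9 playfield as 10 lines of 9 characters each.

Fill (0+0,1+0) = (0,1)
Fill (0+0,1+1) = (0,2)
Fill (0+1,1+0) = (1,1)
Fill (0+1,1+1) = (1,2)

Answer: .##..#...
.##.#.#..
.........
..#.....#
....#....
....#....
..#....#.
..#..##.#
....#....
.#.###.##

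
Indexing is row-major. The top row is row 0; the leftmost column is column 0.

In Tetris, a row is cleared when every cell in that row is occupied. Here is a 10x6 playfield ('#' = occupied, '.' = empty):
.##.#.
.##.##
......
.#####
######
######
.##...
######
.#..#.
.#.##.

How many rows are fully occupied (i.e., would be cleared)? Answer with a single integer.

Answer: 3

Derivation:
Check each row:
  row 0: 3 empty cells -> not full
  row 1: 2 empty cells -> not full
  row 2: 6 empty cells -> not full
  row 3: 1 empty cell -> not full
  row 4: 0 empty cells -> FULL (clear)
  row 5: 0 empty cells -> FULL (clear)
  row 6: 4 empty cells -> not full
  row 7: 0 empty cells -> FULL (clear)
  row 8: 4 empty cells -> not full
  row 9: 3 empty cells -> not full
Total rows cleared: 3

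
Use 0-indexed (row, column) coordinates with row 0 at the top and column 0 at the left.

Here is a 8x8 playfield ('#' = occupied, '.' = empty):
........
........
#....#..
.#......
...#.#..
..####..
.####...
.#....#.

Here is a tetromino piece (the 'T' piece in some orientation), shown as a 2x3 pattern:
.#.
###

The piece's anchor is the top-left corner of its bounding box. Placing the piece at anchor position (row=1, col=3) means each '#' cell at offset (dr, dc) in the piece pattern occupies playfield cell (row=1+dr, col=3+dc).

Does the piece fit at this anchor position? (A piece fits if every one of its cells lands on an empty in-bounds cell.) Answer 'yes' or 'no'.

Answer: no

Derivation:
Check each piece cell at anchor (1, 3):
  offset (0,1) -> (1,4): empty -> OK
  offset (1,0) -> (2,3): empty -> OK
  offset (1,1) -> (2,4): empty -> OK
  offset (1,2) -> (2,5): occupied ('#') -> FAIL
All cells valid: no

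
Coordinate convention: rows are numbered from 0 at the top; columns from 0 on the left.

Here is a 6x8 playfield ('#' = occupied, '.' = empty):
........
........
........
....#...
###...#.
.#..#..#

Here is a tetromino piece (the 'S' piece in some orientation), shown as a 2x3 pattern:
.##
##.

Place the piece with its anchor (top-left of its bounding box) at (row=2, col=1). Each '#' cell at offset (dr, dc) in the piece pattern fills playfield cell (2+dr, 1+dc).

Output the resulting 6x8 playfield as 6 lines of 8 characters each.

Fill (2+0,1+1) = (2,2)
Fill (2+0,1+2) = (2,3)
Fill (2+1,1+0) = (3,1)
Fill (2+1,1+1) = (3,2)

Answer: ........
........
..##....
.##.#...
###...#.
.#..#..#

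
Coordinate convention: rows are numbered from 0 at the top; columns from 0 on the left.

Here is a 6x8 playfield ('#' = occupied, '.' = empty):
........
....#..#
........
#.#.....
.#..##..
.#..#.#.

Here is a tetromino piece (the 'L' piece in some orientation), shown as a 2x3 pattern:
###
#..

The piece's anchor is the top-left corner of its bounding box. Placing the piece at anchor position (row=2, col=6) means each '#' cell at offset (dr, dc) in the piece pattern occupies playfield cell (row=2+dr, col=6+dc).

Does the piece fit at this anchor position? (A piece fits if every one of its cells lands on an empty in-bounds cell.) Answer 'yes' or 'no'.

Check each piece cell at anchor (2, 6):
  offset (0,0) -> (2,6): empty -> OK
  offset (0,1) -> (2,7): empty -> OK
  offset (0,2) -> (2,8): out of bounds -> FAIL
  offset (1,0) -> (3,6): empty -> OK
All cells valid: no

Answer: no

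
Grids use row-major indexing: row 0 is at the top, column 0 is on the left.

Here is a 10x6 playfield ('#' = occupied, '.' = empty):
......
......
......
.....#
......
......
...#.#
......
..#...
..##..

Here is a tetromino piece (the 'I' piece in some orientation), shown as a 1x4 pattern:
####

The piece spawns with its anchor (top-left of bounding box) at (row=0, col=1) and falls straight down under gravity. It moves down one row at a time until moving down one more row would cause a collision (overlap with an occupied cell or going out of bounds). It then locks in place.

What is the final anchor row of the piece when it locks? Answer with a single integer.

Answer: 5

Derivation:
Spawn at (row=0, col=1). Try each row:
  row 0: fits
  row 1: fits
  row 2: fits
  row 3: fits
  row 4: fits
  row 5: fits
  row 6: blocked -> lock at row 5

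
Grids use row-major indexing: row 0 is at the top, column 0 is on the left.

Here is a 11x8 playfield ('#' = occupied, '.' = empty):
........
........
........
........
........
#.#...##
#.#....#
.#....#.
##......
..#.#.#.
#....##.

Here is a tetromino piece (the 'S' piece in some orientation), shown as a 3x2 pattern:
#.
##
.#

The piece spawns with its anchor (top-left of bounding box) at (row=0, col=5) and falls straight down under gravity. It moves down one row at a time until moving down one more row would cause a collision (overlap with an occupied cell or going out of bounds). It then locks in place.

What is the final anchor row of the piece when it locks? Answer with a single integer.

Spawn at (row=0, col=5). Try each row:
  row 0: fits
  row 1: fits
  row 2: fits
  row 3: blocked -> lock at row 2

Answer: 2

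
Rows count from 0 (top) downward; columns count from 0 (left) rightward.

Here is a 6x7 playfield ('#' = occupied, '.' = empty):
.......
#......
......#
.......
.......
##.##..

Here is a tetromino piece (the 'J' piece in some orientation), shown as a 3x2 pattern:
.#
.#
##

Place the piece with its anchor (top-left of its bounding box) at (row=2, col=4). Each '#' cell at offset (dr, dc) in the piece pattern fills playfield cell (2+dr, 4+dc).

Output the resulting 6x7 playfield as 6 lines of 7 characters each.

Fill (2+0,4+1) = (2,5)
Fill (2+1,4+1) = (3,5)
Fill (2+2,4+0) = (4,4)
Fill (2+2,4+1) = (4,5)

Answer: .......
#......
.....##
.....#.
....##.
##.##..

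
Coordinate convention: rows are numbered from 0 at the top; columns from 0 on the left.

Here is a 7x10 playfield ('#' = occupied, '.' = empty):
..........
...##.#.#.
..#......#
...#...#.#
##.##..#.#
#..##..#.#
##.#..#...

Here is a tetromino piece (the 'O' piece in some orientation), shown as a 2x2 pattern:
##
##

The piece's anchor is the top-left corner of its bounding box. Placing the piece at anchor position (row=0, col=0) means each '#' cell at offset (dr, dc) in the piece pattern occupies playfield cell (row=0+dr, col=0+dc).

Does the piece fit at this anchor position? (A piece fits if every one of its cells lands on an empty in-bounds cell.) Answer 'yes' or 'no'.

Answer: yes

Derivation:
Check each piece cell at anchor (0, 0):
  offset (0,0) -> (0,0): empty -> OK
  offset (0,1) -> (0,1): empty -> OK
  offset (1,0) -> (1,0): empty -> OK
  offset (1,1) -> (1,1): empty -> OK
All cells valid: yes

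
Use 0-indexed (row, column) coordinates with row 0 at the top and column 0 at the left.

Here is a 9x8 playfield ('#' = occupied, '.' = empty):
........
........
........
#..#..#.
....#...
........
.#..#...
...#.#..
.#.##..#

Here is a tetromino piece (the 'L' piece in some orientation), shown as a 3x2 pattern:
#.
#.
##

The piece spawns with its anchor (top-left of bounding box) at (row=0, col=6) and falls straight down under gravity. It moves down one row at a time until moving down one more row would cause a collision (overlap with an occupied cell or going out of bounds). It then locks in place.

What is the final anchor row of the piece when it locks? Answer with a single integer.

Spawn at (row=0, col=6). Try each row:
  row 0: fits
  row 1: blocked -> lock at row 0

Answer: 0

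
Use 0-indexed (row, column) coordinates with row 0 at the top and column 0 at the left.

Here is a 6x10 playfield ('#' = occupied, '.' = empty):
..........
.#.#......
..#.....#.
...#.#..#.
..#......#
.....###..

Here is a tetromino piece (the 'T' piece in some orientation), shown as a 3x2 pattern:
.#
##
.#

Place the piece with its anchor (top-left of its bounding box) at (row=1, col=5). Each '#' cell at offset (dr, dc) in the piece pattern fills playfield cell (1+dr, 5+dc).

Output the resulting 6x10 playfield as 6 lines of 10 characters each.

Answer: ..........
.#.#..#...
..#..##.#.
...#.##.#.
..#......#
.....###..

Derivation:
Fill (1+0,5+1) = (1,6)
Fill (1+1,5+0) = (2,5)
Fill (1+1,5+1) = (2,6)
Fill (1+2,5+1) = (3,6)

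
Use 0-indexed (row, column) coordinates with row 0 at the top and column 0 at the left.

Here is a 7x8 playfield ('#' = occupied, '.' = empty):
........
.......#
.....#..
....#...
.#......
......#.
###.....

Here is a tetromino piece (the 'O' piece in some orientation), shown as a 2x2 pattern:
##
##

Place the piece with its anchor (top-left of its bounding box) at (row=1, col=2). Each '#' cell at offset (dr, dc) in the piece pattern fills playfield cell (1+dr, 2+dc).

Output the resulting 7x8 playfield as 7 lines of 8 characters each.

Answer: ........
..##...#
..##.#..
....#...
.#......
......#.
###.....

Derivation:
Fill (1+0,2+0) = (1,2)
Fill (1+0,2+1) = (1,3)
Fill (1+1,2+0) = (2,2)
Fill (1+1,2+1) = (2,3)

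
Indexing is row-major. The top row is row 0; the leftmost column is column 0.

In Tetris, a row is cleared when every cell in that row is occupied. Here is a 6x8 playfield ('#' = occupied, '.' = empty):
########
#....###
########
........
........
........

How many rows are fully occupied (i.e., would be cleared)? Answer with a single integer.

Answer: 2

Derivation:
Check each row:
  row 0: 0 empty cells -> FULL (clear)
  row 1: 4 empty cells -> not full
  row 2: 0 empty cells -> FULL (clear)
  row 3: 8 empty cells -> not full
  row 4: 8 empty cells -> not full
  row 5: 8 empty cells -> not full
Total rows cleared: 2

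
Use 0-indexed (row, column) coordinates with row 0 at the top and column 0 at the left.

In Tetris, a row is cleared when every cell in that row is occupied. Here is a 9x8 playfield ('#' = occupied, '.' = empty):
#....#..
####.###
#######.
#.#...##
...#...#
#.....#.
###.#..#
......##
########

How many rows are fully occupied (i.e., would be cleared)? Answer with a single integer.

Check each row:
  row 0: 6 empty cells -> not full
  row 1: 1 empty cell -> not full
  row 2: 1 empty cell -> not full
  row 3: 4 empty cells -> not full
  row 4: 6 empty cells -> not full
  row 5: 6 empty cells -> not full
  row 6: 3 empty cells -> not full
  row 7: 6 empty cells -> not full
  row 8: 0 empty cells -> FULL (clear)
Total rows cleared: 1

Answer: 1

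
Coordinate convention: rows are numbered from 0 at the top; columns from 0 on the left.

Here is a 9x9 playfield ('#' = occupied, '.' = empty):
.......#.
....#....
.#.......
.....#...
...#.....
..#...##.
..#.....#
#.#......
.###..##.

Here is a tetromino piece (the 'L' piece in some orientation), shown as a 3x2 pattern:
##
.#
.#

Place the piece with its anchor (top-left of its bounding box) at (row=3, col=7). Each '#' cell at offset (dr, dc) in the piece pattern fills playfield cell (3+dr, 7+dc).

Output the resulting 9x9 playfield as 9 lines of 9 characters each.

Fill (3+0,7+0) = (3,7)
Fill (3+0,7+1) = (3,8)
Fill (3+1,7+1) = (4,8)
Fill (3+2,7+1) = (5,8)

Answer: .......#.
....#....
.#.......
.....#.##
...#....#
..#...###
..#.....#
#.#......
.###..##.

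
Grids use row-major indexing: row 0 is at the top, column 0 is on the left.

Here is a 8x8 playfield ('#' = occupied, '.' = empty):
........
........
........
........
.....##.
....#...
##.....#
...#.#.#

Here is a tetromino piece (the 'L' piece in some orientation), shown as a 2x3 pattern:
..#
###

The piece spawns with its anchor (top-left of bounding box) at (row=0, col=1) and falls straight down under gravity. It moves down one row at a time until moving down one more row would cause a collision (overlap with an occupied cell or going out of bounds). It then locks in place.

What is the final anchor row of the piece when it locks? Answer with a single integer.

Answer: 4

Derivation:
Spawn at (row=0, col=1). Try each row:
  row 0: fits
  row 1: fits
  row 2: fits
  row 3: fits
  row 4: fits
  row 5: blocked -> lock at row 4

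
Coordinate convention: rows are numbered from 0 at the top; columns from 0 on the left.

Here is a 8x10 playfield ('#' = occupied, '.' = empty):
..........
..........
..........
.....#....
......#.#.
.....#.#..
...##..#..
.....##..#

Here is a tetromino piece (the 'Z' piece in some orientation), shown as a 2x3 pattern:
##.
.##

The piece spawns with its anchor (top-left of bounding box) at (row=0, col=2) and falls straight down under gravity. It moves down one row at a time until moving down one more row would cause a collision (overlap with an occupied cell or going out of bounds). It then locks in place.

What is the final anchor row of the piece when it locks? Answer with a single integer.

Answer: 4

Derivation:
Spawn at (row=0, col=2). Try each row:
  row 0: fits
  row 1: fits
  row 2: fits
  row 3: fits
  row 4: fits
  row 5: blocked -> lock at row 4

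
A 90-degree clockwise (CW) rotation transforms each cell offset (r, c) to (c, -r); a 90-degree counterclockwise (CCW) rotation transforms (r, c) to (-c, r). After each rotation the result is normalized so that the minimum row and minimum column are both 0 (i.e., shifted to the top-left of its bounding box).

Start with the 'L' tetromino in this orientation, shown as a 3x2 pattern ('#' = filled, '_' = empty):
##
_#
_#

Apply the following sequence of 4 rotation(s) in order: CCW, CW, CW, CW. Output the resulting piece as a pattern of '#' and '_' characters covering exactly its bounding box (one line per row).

Answer: #_
#_
##

Derivation:
Start:
##
_#
_#
After rotation 1 (CCW):
###
#__
After rotation 2 (CW):
##
_#
_#
After rotation 3 (CW):
__#
###
After rotation 4 (CW):
#_
#_
##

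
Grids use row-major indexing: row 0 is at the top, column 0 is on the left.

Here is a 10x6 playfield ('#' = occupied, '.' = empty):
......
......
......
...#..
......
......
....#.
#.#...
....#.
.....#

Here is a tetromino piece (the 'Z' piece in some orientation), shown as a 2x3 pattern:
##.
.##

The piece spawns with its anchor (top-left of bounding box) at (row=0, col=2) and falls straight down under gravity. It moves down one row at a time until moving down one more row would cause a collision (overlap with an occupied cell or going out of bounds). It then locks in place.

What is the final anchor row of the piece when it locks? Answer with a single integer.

Spawn at (row=0, col=2). Try each row:
  row 0: fits
  row 1: fits
  row 2: blocked -> lock at row 1

Answer: 1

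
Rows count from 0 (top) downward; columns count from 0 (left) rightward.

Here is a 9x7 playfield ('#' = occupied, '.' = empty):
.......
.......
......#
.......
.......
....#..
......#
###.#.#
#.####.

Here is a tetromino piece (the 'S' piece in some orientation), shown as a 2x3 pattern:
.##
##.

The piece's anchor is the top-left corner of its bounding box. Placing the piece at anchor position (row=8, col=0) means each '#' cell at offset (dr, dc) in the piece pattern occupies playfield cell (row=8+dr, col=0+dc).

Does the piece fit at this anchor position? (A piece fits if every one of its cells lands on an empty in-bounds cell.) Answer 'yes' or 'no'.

Check each piece cell at anchor (8, 0):
  offset (0,1) -> (8,1): empty -> OK
  offset (0,2) -> (8,2): occupied ('#') -> FAIL
  offset (1,0) -> (9,0): out of bounds -> FAIL
  offset (1,1) -> (9,1): out of bounds -> FAIL
All cells valid: no

Answer: no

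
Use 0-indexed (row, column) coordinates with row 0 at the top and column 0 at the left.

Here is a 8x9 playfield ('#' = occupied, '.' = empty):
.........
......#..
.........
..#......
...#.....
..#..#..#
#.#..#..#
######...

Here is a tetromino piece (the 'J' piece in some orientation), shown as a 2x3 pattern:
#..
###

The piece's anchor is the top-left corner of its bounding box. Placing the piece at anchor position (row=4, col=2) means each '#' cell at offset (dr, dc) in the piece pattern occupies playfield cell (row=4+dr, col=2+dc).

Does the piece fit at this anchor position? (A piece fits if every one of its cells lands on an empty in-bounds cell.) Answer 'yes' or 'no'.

Check each piece cell at anchor (4, 2):
  offset (0,0) -> (4,2): empty -> OK
  offset (1,0) -> (5,2): occupied ('#') -> FAIL
  offset (1,1) -> (5,3): empty -> OK
  offset (1,2) -> (5,4): empty -> OK
All cells valid: no

Answer: no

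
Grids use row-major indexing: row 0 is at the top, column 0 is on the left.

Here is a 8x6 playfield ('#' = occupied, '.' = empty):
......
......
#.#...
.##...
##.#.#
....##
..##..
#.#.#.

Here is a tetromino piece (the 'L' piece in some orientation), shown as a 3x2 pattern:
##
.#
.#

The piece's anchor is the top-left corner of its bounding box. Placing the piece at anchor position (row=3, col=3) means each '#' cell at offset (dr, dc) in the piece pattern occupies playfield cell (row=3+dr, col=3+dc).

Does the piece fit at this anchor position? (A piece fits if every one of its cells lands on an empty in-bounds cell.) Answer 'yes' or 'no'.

Answer: no

Derivation:
Check each piece cell at anchor (3, 3):
  offset (0,0) -> (3,3): empty -> OK
  offset (0,1) -> (3,4): empty -> OK
  offset (1,1) -> (4,4): empty -> OK
  offset (2,1) -> (5,4): occupied ('#') -> FAIL
All cells valid: no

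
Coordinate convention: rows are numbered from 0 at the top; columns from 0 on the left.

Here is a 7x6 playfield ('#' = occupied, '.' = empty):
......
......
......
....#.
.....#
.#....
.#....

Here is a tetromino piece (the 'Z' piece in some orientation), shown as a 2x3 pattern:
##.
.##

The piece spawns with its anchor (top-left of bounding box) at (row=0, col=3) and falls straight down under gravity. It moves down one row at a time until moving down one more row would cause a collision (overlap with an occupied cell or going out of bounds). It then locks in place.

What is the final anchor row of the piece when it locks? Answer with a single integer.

Spawn at (row=0, col=3). Try each row:
  row 0: fits
  row 1: fits
  row 2: blocked -> lock at row 1

Answer: 1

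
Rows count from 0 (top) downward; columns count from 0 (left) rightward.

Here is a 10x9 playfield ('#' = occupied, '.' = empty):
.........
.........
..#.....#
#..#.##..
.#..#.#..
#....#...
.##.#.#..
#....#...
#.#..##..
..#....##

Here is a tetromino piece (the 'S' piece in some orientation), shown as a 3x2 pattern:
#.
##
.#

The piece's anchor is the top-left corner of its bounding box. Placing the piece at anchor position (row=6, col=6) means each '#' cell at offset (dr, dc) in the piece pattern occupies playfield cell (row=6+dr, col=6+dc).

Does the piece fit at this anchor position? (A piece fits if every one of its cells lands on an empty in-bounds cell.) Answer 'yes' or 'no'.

Check each piece cell at anchor (6, 6):
  offset (0,0) -> (6,6): occupied ('#') -> FAIL
  offset (1,0) -> (7,6): empty -> OK
  offset (1,1) -> (7,7): empty -> OK
  offset (2,1) -> (8,7): empty -> OK
All cells valid: no

Answer: no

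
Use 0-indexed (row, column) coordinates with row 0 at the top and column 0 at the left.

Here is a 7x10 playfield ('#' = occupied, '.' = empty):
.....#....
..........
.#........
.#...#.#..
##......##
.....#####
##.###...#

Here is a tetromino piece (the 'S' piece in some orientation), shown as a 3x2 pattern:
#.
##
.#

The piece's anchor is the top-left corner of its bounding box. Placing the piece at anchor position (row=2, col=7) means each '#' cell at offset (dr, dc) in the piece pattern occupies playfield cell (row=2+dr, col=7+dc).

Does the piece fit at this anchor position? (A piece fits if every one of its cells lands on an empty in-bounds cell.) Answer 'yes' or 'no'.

Check each piece cell at anchor (2, 7):
  offset (0,0) -> (2,7): empty -> OK
  offset (1,0) -> (3,7): occupied ('#') -> FAIL
  offset (1,1) -> (3,8): empty -> OK
  offset (2,1) -> (4,8): occupied ('#') -> FAIL
All cells valid: no

Answer: no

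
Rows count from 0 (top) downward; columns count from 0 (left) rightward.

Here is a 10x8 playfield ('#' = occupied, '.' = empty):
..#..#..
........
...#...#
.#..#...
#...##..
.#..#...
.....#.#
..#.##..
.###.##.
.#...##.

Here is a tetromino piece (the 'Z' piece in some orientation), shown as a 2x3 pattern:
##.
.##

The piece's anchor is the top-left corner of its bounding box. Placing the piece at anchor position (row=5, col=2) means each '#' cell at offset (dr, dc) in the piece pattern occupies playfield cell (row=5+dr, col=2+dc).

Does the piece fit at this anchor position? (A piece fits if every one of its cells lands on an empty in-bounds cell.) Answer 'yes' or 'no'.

Check each piece cell at anchor (5, 2):
  offset (0,0) -> (5,2): empty -> OK
  offset (0,1) -> (5,3): empty -> OK
  offset (1,1) -> (6,3): empty -> OK
  offset (1,2) -> (6,4): empty -> OK
All cells valid: yes

Answer: yes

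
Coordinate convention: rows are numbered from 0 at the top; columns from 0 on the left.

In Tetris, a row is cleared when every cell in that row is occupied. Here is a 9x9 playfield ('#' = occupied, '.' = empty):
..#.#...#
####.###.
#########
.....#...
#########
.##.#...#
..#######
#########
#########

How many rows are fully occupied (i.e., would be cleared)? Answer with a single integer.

Answer: 4

Derivation:
Check each row:
  row 0: 6 empty cells -> not full
  row 1: 2 empty cells -> not full
  row 2: 0 empty cells -> FULL (clear)
  row 3: 8 empty cells -> not full
  row 4: 0 empty cells -> FULL (clear)
  row 5: 5 empty cells -> not full
  row 6: 2 empty cells -> not full
  row 7: 0 empty cells -> FULL (clear)
  row 8: 0 empty cells -> FULL (clear)
Total rows cleared: 4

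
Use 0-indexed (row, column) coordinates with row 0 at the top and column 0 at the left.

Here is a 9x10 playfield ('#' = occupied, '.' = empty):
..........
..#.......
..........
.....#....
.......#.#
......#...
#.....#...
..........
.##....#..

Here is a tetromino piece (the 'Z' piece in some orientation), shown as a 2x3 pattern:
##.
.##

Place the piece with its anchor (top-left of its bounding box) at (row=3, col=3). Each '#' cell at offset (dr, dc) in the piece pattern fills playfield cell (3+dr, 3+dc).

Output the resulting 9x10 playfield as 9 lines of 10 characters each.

Fill (3+0,3+0) = (3,3)
Fill (3+0,3+1) = (3,4)
Fill (3+1,3+1) = (4,4)
Fill (3+1,3+2) = (4,5)

Answer: ..........
..#.......
..........
...###....
....##.#.#
......#...
#.....#...
..........
.##....#..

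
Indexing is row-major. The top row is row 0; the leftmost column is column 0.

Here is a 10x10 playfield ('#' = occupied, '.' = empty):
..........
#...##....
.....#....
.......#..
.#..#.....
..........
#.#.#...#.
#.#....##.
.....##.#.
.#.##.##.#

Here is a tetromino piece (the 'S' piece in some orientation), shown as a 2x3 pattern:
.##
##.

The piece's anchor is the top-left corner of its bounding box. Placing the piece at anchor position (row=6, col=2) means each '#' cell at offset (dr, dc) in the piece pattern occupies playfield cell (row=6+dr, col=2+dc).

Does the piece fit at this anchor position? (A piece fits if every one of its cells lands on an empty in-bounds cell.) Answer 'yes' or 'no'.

Check each piece cell at anchor (6, 2):
  offset (0,1) -> (6,3): empty -> OK
  offset (0,2) -> (6,4): occupied ('#') -> FAIL
  offset (1,0) -> (7,2): occupied ('#') -> FAIL
  offset (1,1) -> (7,3): empty -> OK
All cells valid: no

Answer: no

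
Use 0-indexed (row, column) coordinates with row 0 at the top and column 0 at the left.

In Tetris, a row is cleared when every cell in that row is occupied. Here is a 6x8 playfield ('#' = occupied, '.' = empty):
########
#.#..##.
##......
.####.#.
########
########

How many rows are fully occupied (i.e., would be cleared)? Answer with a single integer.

Answer: 3

Derivation:
Check each row:
  row 0: 0 empty cells -> FULL (clear)
  row 1: 4 empty cells -> not full
  row 2: 6 empty cells -> not full
  row 3: 3 empty cells -> not full
  row 4: 0 empty cells -> FULL (clear)
  row 5: 0 empty cells -> FULL (clear)
Total rows cleared: 3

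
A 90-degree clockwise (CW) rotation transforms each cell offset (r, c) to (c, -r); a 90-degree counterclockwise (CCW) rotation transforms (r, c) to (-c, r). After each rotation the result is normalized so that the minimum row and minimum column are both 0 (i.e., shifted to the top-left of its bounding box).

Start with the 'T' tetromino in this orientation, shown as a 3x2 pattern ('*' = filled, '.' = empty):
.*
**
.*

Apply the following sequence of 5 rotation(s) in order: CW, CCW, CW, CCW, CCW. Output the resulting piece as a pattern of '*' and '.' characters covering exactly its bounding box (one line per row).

Start:
.*
**
.*
After rotation 1 (CW):
.*.
***
After rotation 2 (CCW):
.*
**
.*
After rotation 3 (CW):
.*.
***
After rotation 4 (CCW):
.*
**
.*
After rotation 5 (CCW):
***
.*.

Answer: ***
.*.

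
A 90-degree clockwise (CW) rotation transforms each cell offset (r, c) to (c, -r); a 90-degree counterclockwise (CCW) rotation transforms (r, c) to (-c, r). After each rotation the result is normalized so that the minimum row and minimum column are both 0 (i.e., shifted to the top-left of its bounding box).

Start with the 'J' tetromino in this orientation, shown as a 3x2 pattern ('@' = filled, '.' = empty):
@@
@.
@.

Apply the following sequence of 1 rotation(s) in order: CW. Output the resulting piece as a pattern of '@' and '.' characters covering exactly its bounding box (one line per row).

Start:
@@
@.
@.
After rotation 1 (CW):
@@@
..@

Answer: @@@
..@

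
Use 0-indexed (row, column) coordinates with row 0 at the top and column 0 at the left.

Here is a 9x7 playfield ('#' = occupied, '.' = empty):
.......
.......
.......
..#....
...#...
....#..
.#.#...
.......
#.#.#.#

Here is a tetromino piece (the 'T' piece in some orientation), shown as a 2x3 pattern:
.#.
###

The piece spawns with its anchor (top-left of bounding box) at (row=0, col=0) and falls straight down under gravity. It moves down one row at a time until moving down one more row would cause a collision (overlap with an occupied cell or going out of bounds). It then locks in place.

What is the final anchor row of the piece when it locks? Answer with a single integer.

Spawn at (row=0, col=0). Try each row:
  row 0: fits
  row 1: fits
  row 2: blocked -> lock at row 1

Answer: 1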